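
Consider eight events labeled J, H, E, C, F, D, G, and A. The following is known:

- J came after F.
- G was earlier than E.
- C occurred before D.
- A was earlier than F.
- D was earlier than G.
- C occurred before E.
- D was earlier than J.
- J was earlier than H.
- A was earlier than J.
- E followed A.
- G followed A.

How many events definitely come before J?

Directly stated before J: A, D, and F.
C reaches J via C → D → J.
No chain forces G (or any of the others) ahead of J.
That's A, C, D, and F — 4 in all.

4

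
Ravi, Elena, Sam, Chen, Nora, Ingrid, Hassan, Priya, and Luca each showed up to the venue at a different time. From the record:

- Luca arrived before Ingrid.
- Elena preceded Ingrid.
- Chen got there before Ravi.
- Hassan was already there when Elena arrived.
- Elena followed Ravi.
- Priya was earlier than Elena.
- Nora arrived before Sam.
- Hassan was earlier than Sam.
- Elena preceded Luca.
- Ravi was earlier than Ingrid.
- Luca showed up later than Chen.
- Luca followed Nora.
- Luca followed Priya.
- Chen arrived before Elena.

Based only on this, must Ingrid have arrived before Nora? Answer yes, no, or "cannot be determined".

Tracing the constraints gives Nora → Luca → Ingrid, so Nora must come before Ingrid.
That means Ingrid cannot be before Nora.

no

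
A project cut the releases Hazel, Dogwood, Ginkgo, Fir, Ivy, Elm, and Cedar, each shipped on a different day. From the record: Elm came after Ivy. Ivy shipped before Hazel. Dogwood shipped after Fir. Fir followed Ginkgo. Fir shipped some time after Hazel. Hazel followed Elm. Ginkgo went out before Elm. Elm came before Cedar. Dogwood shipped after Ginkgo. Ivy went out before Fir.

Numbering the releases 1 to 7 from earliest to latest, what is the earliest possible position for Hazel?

Elm, Ginkgo, and Ivy must all come before Hazel — 3 forced predecessors.
Nothing else is forced ahead of Hazel, so its earliest slot is position 3 + 1 = 4.

4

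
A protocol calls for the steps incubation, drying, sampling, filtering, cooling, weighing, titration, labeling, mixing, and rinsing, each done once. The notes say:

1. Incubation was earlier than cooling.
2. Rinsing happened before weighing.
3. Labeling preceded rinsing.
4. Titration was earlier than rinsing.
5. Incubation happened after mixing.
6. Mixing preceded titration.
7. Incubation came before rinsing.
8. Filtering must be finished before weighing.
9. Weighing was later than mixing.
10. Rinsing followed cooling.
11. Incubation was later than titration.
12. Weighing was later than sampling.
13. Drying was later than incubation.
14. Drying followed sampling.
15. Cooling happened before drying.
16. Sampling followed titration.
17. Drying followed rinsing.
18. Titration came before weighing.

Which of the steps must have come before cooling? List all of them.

Directly stated before cooling: incubation.
Mixing reaches cooling via mixing → incubation → cooling.
Titration reaches cooling via titration → incubation → cooling.

incubation, mixing, titration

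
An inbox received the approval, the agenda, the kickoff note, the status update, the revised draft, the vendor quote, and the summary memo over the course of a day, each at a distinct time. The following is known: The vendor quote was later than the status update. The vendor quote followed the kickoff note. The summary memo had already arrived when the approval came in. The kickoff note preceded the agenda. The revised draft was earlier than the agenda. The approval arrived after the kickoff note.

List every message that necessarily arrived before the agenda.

the kickoff note, the revised draft

Directly stated before the agenda: the kickoff note and the revised draft.
No chain forces the approval (or any of the others) ahead of the agenda.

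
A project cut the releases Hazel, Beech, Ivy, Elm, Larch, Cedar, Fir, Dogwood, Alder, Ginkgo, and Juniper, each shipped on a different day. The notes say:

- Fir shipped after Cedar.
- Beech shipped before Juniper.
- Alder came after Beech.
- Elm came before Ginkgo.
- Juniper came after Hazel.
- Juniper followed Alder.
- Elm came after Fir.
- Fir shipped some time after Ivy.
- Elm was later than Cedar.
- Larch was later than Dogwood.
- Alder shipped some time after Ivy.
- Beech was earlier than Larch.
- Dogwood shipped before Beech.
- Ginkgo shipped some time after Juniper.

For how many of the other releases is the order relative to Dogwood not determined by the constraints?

Forced after Dogwood: Alder, Beech, Ginkgo, Juniper, and Larch.
That leaves Cedar, Elm, Fir, Hazel, and Ivy with no forced order relative to Dogwood — 5.

5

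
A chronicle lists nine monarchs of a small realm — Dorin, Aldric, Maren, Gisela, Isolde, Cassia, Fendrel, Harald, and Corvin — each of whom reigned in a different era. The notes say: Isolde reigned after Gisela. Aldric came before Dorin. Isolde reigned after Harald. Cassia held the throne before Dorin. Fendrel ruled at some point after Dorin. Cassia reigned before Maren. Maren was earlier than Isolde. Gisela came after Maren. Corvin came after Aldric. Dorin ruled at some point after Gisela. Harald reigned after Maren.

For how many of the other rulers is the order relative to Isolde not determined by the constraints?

Forced before Isolde: Cassia, Gisela, Harald, and Maren.
That leaves Aldric, Corvin, Dorin, and Fendrel with no forced order relative to Isolde — 4.

4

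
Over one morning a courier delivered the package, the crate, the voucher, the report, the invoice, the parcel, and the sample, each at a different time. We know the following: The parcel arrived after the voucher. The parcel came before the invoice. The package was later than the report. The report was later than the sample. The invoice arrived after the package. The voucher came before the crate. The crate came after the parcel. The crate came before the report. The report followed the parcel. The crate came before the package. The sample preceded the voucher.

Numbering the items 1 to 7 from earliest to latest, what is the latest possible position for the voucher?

2

The voucher must come before the crate, the invoice, the package, the parcel, and the report — 5 items forced after it.
Everything else can be placed before the voucher in some valid order, so the voucher can sit as late as position 7 − 5 = 2.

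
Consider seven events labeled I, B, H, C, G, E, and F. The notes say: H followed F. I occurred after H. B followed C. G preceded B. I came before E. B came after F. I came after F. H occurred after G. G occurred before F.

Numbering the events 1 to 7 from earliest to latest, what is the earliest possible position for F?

G must come before F — 1 forced predecessor.
Nothing else is forced ahead of F, so its earliest slot is position 1 + 1 = 2.

2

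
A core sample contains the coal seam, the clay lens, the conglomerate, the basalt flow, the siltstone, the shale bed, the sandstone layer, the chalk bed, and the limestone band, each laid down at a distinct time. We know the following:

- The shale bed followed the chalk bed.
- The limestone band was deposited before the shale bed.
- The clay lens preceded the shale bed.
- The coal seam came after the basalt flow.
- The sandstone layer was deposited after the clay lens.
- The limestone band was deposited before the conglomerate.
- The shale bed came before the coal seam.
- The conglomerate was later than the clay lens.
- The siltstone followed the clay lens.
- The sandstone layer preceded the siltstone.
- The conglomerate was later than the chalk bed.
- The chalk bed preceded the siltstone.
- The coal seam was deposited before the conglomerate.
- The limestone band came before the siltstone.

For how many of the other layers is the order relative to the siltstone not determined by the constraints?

4

Forced before the siltstone: the chalk bed, the clay lens, the limestone band, and the sandstone layer.
That leaves the basalt flow, the coal seam, the conglomerate, and the shale bed with no forced order relative to the siltstone — 4.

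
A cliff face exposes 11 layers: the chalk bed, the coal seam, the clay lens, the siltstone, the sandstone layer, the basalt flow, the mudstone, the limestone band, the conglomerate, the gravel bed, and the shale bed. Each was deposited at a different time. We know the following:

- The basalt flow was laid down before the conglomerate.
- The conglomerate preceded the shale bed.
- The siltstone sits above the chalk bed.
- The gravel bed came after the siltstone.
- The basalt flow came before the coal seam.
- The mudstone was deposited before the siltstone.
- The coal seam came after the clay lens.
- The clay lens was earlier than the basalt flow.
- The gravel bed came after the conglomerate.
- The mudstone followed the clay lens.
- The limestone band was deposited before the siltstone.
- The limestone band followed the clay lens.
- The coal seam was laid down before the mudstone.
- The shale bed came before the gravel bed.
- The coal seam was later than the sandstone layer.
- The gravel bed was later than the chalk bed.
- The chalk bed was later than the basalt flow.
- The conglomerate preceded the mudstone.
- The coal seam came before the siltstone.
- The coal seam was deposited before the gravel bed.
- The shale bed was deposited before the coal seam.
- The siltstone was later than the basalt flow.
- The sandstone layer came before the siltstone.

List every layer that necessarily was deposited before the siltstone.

the basalt flow, the chalk bed, the clay lens, the coal seam, the conglomerate, the limestone band, the mudstone, the sandstone layer, the shale bed

Directly stated before the siltstone: the basalt flow, the chalk bed, the coal seam, the limestone band, the mudstone, and the sandstone layer.
The clay lens reaches the siltstone via the clay lens → the basalt flow → the siltstone.
The conglomerate reaches the siltstone via the conglomerate → the mudstone → the siltstone.
The shale bed reaches the siltstone via the shale bed → the coal seam → the siltstone.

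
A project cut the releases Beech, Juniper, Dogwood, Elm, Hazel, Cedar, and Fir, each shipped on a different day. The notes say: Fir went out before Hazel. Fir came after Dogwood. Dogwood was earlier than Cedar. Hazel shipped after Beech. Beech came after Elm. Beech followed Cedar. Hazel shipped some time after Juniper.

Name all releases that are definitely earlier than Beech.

Cedar, Dogwood, Elm

Directly stated before Beech: Cedar and Elm.
Dogwood reaches Beech via Dogwood → Cedar → Beech.
No chain forces Hazel (or any of the others) ahead of Beech.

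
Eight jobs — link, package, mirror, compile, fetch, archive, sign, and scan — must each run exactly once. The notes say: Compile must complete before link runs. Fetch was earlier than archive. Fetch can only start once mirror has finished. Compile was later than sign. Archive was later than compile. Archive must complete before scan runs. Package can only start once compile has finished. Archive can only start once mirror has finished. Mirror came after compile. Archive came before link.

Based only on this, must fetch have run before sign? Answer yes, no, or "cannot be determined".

no

Tracing the constraints gives sign → compile → mirror → fetch, so sign must come before fetch.
That means fetch cannot be before sign.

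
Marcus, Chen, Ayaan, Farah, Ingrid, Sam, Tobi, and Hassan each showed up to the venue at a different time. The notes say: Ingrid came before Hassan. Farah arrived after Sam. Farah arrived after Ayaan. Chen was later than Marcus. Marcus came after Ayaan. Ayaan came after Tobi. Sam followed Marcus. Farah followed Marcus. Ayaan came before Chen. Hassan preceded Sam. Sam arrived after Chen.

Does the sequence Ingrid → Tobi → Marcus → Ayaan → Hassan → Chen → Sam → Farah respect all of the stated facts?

no

The constraints require Ayaan before Marcus, but in the proposed sequence Marcus appears ahead of Ayaan. That one violation is enough.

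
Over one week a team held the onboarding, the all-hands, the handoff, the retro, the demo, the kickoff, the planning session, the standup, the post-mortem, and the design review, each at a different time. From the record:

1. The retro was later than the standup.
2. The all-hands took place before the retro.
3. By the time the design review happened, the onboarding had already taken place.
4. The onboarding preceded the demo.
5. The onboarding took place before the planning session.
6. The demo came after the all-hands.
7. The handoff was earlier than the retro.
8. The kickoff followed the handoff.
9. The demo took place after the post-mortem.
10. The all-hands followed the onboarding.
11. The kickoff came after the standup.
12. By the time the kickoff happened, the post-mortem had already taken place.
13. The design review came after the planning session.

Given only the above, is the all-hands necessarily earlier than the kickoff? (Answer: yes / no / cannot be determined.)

No chain of stated constraints runs from the all-hands to the kickoff, and none runs from the kickoff to the all-hands either.
So the relative order of the all-hands and the kickoff is not fixed by the given facts.

cannot be determined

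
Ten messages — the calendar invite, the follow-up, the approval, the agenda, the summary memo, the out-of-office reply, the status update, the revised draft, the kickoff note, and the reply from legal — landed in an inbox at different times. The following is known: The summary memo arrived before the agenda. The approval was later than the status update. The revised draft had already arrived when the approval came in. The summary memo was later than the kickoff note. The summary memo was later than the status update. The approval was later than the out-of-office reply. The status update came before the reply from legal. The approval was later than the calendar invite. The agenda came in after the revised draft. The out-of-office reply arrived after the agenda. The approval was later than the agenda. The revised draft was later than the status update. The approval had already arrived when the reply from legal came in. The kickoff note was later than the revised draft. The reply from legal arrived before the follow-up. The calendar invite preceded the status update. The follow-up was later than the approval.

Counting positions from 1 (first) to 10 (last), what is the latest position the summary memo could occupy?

5

The summary memo must come before the agenda, the approval, the follow-up, the out-of-office reply, and the reply from legal — 5 messages forced after it.
Everything else can be placed before the summary memo in some valid order, so the summary memo can sit as late as position 10 − 5 = 5.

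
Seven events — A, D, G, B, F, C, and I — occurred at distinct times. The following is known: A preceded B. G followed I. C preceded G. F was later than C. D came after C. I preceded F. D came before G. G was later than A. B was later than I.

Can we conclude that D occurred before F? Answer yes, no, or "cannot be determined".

No chain of stated constraints runs from D to F, and none runs from F to D either.
So the relative order of D and F is not fixed by the given facts.

cannot be determined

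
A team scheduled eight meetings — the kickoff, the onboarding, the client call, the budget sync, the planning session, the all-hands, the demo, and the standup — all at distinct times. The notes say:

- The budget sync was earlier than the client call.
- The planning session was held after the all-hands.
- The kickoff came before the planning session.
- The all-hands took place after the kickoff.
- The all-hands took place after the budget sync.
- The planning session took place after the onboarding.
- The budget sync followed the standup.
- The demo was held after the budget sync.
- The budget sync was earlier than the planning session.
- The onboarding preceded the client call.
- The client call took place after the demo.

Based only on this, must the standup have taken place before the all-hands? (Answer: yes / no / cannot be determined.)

yes

Chain the constraints: the standup → the budget sync → the all-hands. Each link is directly stated, so the standup comes before the all-hands.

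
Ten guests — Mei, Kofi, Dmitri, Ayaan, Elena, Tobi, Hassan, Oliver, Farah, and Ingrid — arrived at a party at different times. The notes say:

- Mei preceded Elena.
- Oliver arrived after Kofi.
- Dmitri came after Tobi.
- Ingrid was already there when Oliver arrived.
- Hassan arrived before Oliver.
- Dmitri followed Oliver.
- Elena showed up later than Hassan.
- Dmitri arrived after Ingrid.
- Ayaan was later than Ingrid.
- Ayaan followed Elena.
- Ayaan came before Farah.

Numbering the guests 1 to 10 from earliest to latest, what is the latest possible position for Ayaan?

9

Ayaan must come before Farah — 1 guest forced after them.
Everything else can be placed before Ayaan in some valid order, so Ayaan can sit as late as position 10 − 1 = 9.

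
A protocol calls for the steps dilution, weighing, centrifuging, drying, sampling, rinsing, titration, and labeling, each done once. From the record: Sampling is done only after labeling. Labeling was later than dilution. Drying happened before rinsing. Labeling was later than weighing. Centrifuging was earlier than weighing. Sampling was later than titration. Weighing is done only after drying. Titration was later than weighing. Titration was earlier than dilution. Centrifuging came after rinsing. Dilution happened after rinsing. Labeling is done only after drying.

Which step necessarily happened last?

sampling

Every other step has a chain of constraints placing it before sampling, so sampling is last.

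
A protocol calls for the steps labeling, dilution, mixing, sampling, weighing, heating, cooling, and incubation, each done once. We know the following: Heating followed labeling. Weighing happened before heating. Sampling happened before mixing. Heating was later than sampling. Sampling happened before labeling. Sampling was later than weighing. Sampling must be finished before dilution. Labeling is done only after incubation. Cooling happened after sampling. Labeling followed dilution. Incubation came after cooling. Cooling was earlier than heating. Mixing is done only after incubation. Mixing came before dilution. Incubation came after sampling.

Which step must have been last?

heating

Every other step has a chain of constraints placing it before heating, so heating is last.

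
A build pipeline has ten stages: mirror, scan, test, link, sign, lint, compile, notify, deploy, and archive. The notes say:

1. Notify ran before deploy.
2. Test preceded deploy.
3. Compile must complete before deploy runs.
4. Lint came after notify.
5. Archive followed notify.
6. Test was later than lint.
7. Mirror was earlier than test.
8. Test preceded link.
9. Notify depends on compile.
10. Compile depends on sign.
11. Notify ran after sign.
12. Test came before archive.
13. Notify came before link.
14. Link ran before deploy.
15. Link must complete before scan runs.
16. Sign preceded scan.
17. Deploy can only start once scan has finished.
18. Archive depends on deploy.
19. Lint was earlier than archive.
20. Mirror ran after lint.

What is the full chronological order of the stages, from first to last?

sign, compile, notify, lint, mirror, test, link, scan, deploy, archive

The constraints fix every adjacent pair, so only one ordering works:
sign → compile → notify → lint → mirror → test → link → scan → deploy → archive.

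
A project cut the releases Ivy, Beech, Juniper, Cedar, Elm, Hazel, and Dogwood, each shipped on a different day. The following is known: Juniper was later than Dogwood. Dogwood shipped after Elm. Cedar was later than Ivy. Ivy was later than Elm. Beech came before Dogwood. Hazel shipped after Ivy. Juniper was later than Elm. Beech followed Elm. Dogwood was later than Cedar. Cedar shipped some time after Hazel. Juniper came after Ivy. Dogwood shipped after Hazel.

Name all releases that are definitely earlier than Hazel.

Directly stated before Hazel: Ivy.
Elm reaches Hazel via Elm → Ivy → Hazel.

Elm, Ivy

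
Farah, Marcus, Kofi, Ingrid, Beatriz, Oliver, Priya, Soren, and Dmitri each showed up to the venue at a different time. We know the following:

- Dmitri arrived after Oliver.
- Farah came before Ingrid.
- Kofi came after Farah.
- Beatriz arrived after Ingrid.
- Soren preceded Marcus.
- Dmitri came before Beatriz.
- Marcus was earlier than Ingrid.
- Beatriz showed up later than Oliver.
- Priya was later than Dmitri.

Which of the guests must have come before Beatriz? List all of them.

Directly stated before Beatriz: Dmitri, Ingrid, and Oliver.
Farah reaches Beatriz via Farah → Ingrid → Beatriz.
Marcus reaches Beatriz via Marcus → Ingrid → Beatriz.
Soren reaches Beatriz via Soren → Marcus → Ingrid → Beatriz.
No chain forces Kofi (or any of the others) ahead of Beatriz.

Dmitri, Farah, Ingrid, Marcus, Oliver, Soren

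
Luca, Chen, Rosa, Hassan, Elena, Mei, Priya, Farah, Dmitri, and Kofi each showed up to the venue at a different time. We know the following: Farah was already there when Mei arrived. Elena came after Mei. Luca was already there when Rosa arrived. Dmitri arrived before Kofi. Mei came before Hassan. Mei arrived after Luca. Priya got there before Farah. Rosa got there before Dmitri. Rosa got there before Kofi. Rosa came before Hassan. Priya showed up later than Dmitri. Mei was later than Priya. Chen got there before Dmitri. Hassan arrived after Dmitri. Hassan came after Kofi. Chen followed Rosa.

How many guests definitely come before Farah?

Directly stated before Farah: Priya.
Chen reaches Farah via Chen → Dmitri → Priya → Farah.
Dmitri reaches Farah via Dmitri → Priya → Farah.
Luca reaches Farah via Luca → Rosa → Dmitri → Priya → Farah.
Likewise Rosa reaches Farah by chaining the stated constraints.
No chain forces Mei (or any of the others) ahead of Farah.
That's Chen, Dmitri, Luca, Priya, and Rosa — 5 in all.

5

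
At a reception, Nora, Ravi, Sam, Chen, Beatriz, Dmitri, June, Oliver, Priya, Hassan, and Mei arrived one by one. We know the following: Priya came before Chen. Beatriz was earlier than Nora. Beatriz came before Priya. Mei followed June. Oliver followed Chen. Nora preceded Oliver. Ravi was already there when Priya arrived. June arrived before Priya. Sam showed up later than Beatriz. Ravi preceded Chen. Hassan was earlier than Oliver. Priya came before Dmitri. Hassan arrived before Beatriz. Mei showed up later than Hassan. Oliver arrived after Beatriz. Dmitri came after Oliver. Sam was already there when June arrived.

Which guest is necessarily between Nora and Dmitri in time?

Oliver

Tracing the constraints gives Nora → Oliver → Dmitri, so Oliver sits after Nora and before Dmitri.
No other guest is forced both after Nora and before Dmitri.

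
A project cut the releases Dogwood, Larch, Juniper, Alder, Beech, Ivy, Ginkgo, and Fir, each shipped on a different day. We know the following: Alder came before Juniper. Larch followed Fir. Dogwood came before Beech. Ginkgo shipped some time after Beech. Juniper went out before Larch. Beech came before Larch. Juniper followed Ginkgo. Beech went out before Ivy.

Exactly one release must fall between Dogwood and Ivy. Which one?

Beech

Tracing the constraints gives Dogwood → Beech → Ivy, so Beech sits after Dogwood and before Ivy.
No other release is forced both after Dogwood and before Ivy.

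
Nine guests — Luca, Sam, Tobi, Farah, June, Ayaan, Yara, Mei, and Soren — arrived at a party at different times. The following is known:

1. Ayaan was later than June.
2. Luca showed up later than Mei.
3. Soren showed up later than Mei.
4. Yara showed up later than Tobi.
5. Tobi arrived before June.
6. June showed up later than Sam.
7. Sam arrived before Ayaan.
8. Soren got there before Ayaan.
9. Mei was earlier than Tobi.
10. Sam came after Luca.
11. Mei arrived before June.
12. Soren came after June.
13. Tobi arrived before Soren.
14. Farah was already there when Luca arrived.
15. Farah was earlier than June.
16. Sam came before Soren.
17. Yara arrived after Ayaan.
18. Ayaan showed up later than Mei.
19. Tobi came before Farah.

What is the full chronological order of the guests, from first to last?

Mei, Tobi, Farah, Luca, Sam, June, Soren, Ayaan, Yara

The constraints fix every adjacent pair, so only one ordering works:
Mei → Tobi → Farah → Luca → Sam → June → Soren → Ayaan → Yara.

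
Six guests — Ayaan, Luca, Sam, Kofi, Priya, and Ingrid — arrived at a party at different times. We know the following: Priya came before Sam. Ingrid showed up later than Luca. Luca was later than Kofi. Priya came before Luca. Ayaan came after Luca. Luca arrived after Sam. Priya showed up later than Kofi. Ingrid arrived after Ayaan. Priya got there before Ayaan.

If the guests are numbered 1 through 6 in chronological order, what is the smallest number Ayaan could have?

5

Kofi, Luca, Priya, and Sam must all come before Ayaan — 4 forced predecessors.
Nothing else is forced ahead of Ayaan, so their earliest slot is position 4 + 1 = 5.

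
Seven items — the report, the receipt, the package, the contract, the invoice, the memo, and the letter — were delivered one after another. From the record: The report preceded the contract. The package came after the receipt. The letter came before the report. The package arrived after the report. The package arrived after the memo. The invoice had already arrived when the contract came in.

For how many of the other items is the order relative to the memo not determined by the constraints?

5

Forced after the memo: the package.
That leaves the contract, the invoice, the letter, the receipt, and the report with no forced order relative to the memo — 5.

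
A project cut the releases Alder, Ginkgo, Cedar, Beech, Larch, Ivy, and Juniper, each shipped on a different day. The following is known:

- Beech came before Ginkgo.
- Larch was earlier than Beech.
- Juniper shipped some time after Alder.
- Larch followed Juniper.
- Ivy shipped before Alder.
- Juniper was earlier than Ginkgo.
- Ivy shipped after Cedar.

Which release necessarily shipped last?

Every other release has a chain of constraints placing it before Ginkgo, so Ginkgo is last.

Ginkgo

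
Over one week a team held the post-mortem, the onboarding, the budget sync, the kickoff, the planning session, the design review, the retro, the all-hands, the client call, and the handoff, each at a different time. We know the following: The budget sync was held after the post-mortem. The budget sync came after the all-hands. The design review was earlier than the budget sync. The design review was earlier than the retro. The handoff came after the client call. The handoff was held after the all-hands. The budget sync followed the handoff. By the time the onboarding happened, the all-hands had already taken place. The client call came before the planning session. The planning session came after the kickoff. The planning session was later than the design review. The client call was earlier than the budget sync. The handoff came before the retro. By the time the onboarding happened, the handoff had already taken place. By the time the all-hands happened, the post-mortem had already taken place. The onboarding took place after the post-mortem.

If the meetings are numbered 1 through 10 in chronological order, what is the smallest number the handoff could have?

4

The all-hands, the client call, and the post-mortem must all come before the handoff — 3 forced predecessors.
Nothing else is forced ahead of the handoff, so its earliest slot is position 3 + 1 = 4.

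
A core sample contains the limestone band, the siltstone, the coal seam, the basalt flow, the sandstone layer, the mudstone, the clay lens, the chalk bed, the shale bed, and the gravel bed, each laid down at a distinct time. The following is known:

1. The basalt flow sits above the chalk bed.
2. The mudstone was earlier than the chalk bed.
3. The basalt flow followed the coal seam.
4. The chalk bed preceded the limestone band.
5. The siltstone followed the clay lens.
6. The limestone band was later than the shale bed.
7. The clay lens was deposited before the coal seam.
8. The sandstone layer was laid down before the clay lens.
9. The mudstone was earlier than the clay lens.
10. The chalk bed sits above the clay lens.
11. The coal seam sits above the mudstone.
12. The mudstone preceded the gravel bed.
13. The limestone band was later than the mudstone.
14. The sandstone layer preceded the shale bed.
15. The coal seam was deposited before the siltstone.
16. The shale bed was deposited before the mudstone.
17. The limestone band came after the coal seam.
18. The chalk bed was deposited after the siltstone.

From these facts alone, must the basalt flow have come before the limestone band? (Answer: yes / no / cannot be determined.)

No chain of stated constraints runs from the basalt flow to the limestone band, and none runs from the limestone band to the basalt flow either.
So the relative order of the basalt flow and the limestone band is not fixed by the given facts.

cannot be determined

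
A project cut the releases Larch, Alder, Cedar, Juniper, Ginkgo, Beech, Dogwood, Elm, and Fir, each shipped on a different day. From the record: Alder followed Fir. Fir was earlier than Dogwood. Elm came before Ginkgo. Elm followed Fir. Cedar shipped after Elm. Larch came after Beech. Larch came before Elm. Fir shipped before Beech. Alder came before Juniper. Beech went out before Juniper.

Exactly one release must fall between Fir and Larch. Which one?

Tracing the constraints gives Fir → Beech → Larch, so Beech sits after Fir and before Larch.
No other release is forced both after Fir and before Larch.

Beech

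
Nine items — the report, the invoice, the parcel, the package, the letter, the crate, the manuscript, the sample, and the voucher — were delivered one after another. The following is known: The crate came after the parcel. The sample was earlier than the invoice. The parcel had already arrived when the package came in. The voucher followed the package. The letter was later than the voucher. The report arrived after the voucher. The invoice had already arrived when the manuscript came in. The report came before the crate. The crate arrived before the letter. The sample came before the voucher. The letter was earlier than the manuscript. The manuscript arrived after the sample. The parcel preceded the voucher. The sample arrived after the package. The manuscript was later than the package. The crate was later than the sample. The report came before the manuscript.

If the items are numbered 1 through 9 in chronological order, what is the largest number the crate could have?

7

The crate must come before the letter and the manuscript — 2 items forced after it.
Everything else can be placed before the crate in some valid order, so the crate can sit as late as position 9 − 2 = 7.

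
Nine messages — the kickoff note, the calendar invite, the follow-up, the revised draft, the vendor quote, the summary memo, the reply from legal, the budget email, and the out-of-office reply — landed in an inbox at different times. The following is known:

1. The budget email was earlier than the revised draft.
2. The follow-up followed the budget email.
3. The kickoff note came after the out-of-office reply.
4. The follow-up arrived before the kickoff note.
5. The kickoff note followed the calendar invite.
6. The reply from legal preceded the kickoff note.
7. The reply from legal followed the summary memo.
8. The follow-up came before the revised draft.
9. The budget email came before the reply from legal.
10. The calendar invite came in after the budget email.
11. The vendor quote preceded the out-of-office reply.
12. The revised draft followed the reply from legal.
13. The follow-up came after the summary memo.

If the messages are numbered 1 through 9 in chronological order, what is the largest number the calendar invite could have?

The calendar invite must come before the kickoff note — 1 message forced after it.
Everything else can be placed before the calendar invite in some valid order, so the calendar invite can sit as late as position 9 − 1 = 8.

8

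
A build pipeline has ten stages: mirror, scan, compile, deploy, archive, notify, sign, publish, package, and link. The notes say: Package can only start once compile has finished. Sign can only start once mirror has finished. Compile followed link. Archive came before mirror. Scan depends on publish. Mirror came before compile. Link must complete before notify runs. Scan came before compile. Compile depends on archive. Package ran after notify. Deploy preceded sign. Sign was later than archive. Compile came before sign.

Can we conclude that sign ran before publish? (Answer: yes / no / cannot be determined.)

Tracing the constraints gives publish → scan → compile → sign, so publish must come before sign.
That means sign cannot be before publish.

no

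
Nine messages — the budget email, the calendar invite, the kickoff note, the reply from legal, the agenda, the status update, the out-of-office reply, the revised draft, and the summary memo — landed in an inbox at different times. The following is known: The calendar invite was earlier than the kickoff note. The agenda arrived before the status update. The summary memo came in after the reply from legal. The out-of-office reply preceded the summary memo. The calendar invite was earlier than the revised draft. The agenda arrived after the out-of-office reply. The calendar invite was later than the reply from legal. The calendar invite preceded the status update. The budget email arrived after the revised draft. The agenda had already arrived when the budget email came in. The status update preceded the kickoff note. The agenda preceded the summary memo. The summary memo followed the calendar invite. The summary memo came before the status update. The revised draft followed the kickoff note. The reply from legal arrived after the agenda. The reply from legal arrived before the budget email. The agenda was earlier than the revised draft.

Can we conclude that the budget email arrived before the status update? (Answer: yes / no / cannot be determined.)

no

Tracing the constraints gives the status update → the kickoff note → the revised draft → the budget email, so the status update must come before the budget email.
That means the budget email cannot be before the status update.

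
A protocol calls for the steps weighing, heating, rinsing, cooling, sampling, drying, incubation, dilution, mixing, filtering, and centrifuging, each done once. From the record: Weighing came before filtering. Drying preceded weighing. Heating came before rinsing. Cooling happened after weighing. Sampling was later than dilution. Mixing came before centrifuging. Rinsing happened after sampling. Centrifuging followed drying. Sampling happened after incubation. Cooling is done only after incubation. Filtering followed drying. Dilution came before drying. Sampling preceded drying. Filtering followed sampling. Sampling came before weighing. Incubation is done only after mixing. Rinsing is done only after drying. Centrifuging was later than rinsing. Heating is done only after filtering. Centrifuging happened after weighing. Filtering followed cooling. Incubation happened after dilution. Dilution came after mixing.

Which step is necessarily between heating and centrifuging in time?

Tracing the constraints gives heating → rinsing → centrifuging, so rinsing sits after heating and before centrifuging.
No other step is forced both after heating and before centrifuging.

rinsing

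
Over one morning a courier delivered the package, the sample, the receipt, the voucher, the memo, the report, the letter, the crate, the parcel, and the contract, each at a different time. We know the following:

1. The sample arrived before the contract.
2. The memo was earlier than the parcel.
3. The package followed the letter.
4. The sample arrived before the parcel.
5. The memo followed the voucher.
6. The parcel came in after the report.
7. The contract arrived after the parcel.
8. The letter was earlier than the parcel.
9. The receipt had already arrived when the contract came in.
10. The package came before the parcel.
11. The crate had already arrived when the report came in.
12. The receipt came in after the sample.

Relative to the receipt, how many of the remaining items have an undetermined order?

Forced before the receipt: the sample; forced after the receipt: the contract.
That leaves the crate, the letter, the memo, the package, the parcel, the report, and the voucher with no forced order relative to the receipt — 7.

7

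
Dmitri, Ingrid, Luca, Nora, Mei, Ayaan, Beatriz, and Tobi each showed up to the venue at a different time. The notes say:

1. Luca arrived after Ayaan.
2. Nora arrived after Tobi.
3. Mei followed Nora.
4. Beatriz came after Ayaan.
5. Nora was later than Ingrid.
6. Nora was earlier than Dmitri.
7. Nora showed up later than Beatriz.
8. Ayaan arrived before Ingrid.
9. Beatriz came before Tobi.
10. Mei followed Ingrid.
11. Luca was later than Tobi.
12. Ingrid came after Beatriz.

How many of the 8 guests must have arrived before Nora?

4

Directly stated before Nora: Beatriz, Ingrid, and Tobi.
Ayaan reaches Nora via Ayaan → Beatriz → Nora.
That's Ayaan, Beatriz, Ingrid, and Tobi — 4 in all.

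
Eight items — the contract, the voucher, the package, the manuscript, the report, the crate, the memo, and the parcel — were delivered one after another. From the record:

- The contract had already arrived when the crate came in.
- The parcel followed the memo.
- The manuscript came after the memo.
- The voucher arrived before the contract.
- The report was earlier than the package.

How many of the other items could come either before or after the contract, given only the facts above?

Forced before the contract: the voucher; forced after the contract: the crate.
That leaves the manuscript, the memo, the package, the parcel, and the report with no forced order relative to the contract — 5.

5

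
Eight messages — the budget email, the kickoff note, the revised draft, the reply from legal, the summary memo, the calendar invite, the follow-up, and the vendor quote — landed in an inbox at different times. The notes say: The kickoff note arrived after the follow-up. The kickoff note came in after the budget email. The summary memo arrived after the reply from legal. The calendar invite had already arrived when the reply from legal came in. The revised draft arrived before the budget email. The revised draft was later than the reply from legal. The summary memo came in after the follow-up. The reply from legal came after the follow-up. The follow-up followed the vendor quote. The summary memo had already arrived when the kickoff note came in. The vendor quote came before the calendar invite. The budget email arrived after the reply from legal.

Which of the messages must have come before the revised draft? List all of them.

the calendar invite, the follow-up, the reply from legal, the vendor quote

Directly stated before the revised draft: the reply from legal.
The calendar invite reaches the revised draft via the calendar invite → the reply from legal → the revised draft.
The follow-up reaches the revised draft via the follow-up → the reply from legal → the revised draft.
The vendor quote reaches the revised draft via the vendor quote → the calendar invite → the reply from legal → the revised draft.
No chain forces the budget email (or any of the others) ahead of the revised draft.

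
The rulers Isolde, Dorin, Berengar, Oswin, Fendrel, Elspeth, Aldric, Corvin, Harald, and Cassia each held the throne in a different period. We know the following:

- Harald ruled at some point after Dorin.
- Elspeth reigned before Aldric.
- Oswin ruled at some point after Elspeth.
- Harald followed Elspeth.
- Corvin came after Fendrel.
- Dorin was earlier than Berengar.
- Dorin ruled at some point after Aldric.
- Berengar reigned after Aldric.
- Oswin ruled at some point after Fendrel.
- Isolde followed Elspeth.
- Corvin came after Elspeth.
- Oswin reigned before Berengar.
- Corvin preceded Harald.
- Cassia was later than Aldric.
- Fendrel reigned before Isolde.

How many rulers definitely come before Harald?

Directly stated before Harald: Corvin, Dorin, and Elspeth.
Aldric reaches Harald via Aldric → Dorin → Harald.
Fendrel reaches Harald via Fendrel → Corvin → Harald.
No chain forces Isolde (or any of the others) ahead of Harald.
That's Aldric, Corvin, Dorin, Elspeth, and Fendrel — 5 in all.

5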